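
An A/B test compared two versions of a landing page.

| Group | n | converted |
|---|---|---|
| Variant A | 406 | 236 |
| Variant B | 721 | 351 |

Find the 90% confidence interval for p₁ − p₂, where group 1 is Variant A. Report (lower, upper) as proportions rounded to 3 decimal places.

Sample proportions: 236/406 = 0.5813, 351/721 = 0.4868.
Each SE is √(p̂(1−p̂)/n): √(0.5813·0.4187/406) = 0.02448 and √(0.4868·0.5132/721) = 0.01861.
SE(p̂₁ − p̂₂) = √(SE₁² + SE₂²) = √(0.0005992704 + 0.0003463321) = 0.03075, since the two samples are independent.
At 90% confidence z* = 1.645; margin = 1.645 × 0.03075 = 0.05058.
The difference is 0.5813 − 0.4868 = 0.0945, so the interval is 0.0945 ± 0.05058 = (0.044, 0.145).

(0.044, 0.145)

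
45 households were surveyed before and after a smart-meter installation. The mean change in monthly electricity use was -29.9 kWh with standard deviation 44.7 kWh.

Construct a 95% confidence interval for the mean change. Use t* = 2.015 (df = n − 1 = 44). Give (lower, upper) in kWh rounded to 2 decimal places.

Paired design: SE = s_d/√n = 44.7/√45 = 6.6635.
t* = 2.015; margin of error = 2.015 × 6.6635 = 13.4270.
-29.9 ± 13.4270 → (-43.33, -16.47).

(-43.33, -16.47)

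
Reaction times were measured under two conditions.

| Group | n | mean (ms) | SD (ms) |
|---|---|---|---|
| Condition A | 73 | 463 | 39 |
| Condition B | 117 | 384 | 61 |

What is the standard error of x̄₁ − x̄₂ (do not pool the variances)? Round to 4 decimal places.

Standard errors of each mean: 39/√73 = 4.5646 and 61/√117 = 5.6395.
SE(x̄₁ − x̄₂) = √(4.5646² + 5.6395²) = 7.2553 for independent samples with unequal variances.

7.2553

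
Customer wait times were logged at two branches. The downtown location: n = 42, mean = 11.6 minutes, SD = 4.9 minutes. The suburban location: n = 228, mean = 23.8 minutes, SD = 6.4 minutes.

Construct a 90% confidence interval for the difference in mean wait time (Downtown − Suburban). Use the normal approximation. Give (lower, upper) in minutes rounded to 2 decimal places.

Standard errors of each mean: 4.9/√42 = 0.7561 and 6.4/√228 = 0.4239.
SE(x̄₁ − x̄₂) = √(0.7561² + 0.4239²) = 0.8668 for independent samples with unequal variances.
With z* = 1.645, the margin is 1.645 × 0.8668 = 1.4259.
x̄₁ − x̄₂ = 11.6 − 23.8 = -12.2000; the interval is -12.2000 ± 1.4259 = (-13.63, -10.77).

(-13.63, -10.77)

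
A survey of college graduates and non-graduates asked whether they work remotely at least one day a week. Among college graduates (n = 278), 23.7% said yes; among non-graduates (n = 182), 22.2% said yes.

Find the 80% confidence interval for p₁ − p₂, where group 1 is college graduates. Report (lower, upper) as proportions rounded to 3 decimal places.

(-0.036, 0.066)

Each SE is √(p̂(1−p̂)/n): √(0.2370·0.7630/278) = 0.02550 and √(0.2220·0.7780/182) = 0.03081.
SE(p̂₁ − p̂₂) = √(SE₁² + SE₂²) = √(0.00065025 + 0.0009492561) = 0.03999, since the two samples are independent.
At 80% confidence z* = 1.282; margin = 1.282 × 0.03999 = 0.05127.
The difference is 0.2370 − 0.2220 = 0.0150, so the interval is 0.0150 ± 0.05127 = (-0.036, 0.066).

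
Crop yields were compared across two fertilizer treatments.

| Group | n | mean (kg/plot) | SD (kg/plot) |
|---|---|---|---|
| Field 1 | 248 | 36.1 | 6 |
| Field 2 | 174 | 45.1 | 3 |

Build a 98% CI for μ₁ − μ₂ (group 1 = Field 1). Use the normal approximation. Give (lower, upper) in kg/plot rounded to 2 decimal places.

(-10.03, -7.97)

SE₁ = s₁/√n₁ = 6/√248 = 0.3810; SE₂ = 3/√174 = 0.2274.
Independent samples, unequal variances: SE_diff = √(SE₁² + SE₂²) = √(0.145161 + 0.05171076) = 0.4437.
z* = 2.326, so margin of error = 2.326 × 0.4437 = 1.0320.
Difference in means = 36.1 − 45.1 = -9.0000.
-9.0000 ± 1.0320 → (-10.03, -7.97).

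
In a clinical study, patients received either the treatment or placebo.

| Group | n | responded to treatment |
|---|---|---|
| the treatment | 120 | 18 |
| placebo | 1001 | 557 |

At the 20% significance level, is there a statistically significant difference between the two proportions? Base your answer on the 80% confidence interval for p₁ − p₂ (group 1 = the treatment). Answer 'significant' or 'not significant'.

Sample proportions: 18/120 = 0.1500, 557/1001 = 0.5564.
Each SE is √(p̂(1−p̂)/n): √(0.1500·0.8500/120) = 0.03260 and √(0.5564·0.4436/1001) = 0.01570.
SE(p̂₁ − p̂₂) = √(SE₁² + SE₂²) = √(0.00106276 + 0.00024649) = 0.03618, since the two samples are independent.
At 80% confidence z* = 1.282; margin = 1.282 × 0.03618 = 0.04638.
The difference is 0.1500 − 0.5564 = -0.4064, so the interval is -0.4064 ± 0.04638 = (-0.45278, -0.36002).
The interval (-0.45278, -0.36002) does not contain 0, so the difference is significant.

significant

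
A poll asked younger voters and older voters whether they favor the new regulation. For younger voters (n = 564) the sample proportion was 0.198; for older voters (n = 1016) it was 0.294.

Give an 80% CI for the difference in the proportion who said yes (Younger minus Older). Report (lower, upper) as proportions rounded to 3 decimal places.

The two standard errors are √(0.1980×0.8020/564) = 0.01678 and √(0.2940×0.7060/1016) = 0.01429.
Because the samples are independent, SE_diff = √(0.01678² + 0.01429²) = 0.02204.
Using z* = 1.282 for 80%, ME = 1.282 × 0.02204 = 0.02826.
p̂₁ − p̂₂ = -0.0960; interval -0.0960 ± 0.02826 gives (-0.124, -0.068).

(-0.124, -0.068)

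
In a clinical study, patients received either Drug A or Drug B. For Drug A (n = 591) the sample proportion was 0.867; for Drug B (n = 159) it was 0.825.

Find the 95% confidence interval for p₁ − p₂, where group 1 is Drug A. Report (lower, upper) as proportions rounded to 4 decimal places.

The two standard errors are √(0.8670×0.1330/591) = 0.01397 and √(0.8250×0.1750/159) = 0.03013.
Because the samples are independent, SE_diff = √(0.01397² + 0.03013²) = 0.03321.
Using z* = 1.960 for 95%, ME = 1.960 × 0.03321 = 0.06509.
p̂₁ − p̂₂ = 0.0420; interval 0.0420 ± 0.06509 gives (-0.0231, 0.1071).

(-0.0231, 0.1071)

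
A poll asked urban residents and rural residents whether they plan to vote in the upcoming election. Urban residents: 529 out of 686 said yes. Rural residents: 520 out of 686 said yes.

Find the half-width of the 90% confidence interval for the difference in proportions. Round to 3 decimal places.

First, p̂₁ = 529/686 = 0.7711; p̂₂ = 520/686 = 0.7580.
The two standard errors are √(0.7711×0.2289/686) = 0.01604 and √(0.7580×0.2420/686) = 0.01635.
Because the samples are independent, SE_diff = √(0.01604² + 0.01635²) = 0.02290.
Using z* = 1.645 for 90%, ME = 1.645 × 0.02290 = 0.03767.

0.038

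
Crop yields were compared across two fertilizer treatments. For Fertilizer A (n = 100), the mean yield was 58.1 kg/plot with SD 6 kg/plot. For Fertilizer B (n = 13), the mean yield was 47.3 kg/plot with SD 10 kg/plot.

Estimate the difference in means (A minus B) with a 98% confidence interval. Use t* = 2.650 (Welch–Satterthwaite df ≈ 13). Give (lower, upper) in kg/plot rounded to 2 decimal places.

(3.28, 18.32)

Per-group SEs: s₁/√n₁ = 6/√100 = 0.6000, s₂/√n₂ = 10/√13 = 2.7735.
Unpooled SE of the difference: √(0.36 + 7.69230225) = 2.8377.
Margin of error = t* · SE = 2.650 × 2.8377 = 7.5199.
x̄₁ − x̄₂ = 58.1 − 47.3 = 10.8000.
CI: 10.8000 ± 7.5199 = (3.28, 18.32).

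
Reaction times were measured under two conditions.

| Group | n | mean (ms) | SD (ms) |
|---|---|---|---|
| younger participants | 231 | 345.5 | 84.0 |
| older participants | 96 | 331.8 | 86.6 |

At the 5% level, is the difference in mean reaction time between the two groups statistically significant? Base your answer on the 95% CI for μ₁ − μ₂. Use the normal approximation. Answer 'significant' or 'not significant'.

not significant

Standard errors of each mean: 84.0/√231 = 5.5268 and 86.6/√96 = 8.8386.
SE(x̄₁ − x̄₂) = √(5.5268² + 8.8386²) = 10.4243 for independent samples with unequal variances.
With z* = 1.960, the margin is 1.960 × 10.4243 = 20.4316.
x̄₁ − x̄₂ = 345.5 − 331.8 = 13.7000; the interval is 13.7000 ± 20.4316 = (-6.7316, 34.1316).
The interval (-6.7316, 34.1316) contains 0, so the difference is not significant.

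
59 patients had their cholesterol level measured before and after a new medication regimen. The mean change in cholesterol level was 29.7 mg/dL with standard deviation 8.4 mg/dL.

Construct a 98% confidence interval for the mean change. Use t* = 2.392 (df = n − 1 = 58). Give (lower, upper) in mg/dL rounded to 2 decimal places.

Paired design: SE = s_d/√n = 8.4/√59 = 1.0936.
t* = 2.392; margin of error = 2.392 × 1.0936 = 2.6159.
29.7 ± 2.6159 → (27.08, 32.32).

(27.08, 32.32)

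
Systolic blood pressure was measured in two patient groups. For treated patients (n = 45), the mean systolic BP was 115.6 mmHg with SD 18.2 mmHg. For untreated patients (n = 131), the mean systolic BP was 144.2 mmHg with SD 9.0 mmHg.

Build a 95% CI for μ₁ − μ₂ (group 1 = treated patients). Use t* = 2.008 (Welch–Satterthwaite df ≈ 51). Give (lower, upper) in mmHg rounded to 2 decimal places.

Standard errors of each mean: 18.2/√45 = 2.7131 and 9.0/√131 = 0.7863.
SE(x̄₁ − x̄₂) = √(2.7131² + 0.7863²) = 2.8247 for independent samples with unequal variances.
With t* = 2.008, the margin is 2.008 × 2.8247 = 5.6720.
x̄₁ − x̄₂ = 115.6 − 144.2 = -28.6000; the interval is -28.6000 ± 5.6720 = (-34.27, -22.93).

(-34.27, -22.93)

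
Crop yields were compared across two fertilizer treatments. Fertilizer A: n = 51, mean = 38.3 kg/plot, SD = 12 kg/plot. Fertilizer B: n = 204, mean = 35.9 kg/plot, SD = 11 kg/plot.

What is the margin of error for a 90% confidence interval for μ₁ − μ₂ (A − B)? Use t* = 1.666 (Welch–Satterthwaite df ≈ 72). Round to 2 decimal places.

SE₁ = s₁/√n₁ = 12/√51 = 1.6803; SE₂ = 11/√204 = 0.7702.
Independent samples, unequal variances: SE_diff = √(SE₁² + SE₂²) = √(2.82340809 + 0.59320804) = 1.8484.
t* = 1.666, so margin of error = 1.666 × 1.8484 = 3.0794.

3.08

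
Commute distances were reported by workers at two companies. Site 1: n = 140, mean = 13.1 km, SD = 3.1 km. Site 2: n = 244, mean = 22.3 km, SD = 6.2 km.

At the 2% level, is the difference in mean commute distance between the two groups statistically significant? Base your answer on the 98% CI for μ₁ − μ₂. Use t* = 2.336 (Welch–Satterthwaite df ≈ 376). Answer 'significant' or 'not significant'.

significant

Per-group SEs: s₁/√n₁ = 3.1/√140 = 0.2620, s₂/√n₂ = 6.2/√244 = 0.3969.
Unpooled SE of the difference: √(0.068644 + 0.15752961) = 0.4756.
Margin of error = t* · SE = 2.336 × 0.4756 = 1.1110.
x̄₁ − x̄₂ = 13.1 − 22.3 = -9.2000.
CI: -9.2000 ± 1.1110 = (-10.3110, -8.0890).
The interval (-10.3110, -8.0890) does not contain 0, so the difference is significant.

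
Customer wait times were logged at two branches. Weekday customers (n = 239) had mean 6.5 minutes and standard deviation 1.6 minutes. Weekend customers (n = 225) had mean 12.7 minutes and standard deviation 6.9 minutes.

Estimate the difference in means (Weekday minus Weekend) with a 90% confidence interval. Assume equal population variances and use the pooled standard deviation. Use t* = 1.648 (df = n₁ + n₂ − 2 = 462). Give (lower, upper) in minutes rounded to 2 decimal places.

(-6.96, -5.44)

Pooled variance s_p² = [238·1.6² + 224·6.9²] / (239+225−2) = 24.4024, so s_p = 4.9399.
SE_diff = s_p·√(1/n₁ + 1/n₂) = 4.9399·√(1/239 + 1/225) = 0.4589.
t* = 1.648; margin = 1.648 × 0.4589 = 0.7563.
Difference = 6.5 − 12.7 = -6.2000.
-6.2000 ± 0.7563 → (-6.96, -5.44).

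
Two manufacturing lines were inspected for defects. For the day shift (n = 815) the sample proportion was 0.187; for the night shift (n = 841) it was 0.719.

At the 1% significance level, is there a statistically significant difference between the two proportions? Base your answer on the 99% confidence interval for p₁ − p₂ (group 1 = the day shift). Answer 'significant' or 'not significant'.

significant

The two standard errors are √(0.1870×0.8130/815) = 0.01366 and √(0.7190×0.2810/841) = 0.01550.
Because the samples are independent, SE_diff = √(0.01366² + 0.01550²) = 0.02066.
Using z* = 2.576 for 99%, ME = 2.576 × 0.02066 = 0.05322.
p̂₁ − p̂₂ = -0.5320; interval -0.5320 ± 0.05322 gives (-0.58522, -0.47878).
The interval (-0.58522, -0.47878) does not contain 0, so the difference is significant.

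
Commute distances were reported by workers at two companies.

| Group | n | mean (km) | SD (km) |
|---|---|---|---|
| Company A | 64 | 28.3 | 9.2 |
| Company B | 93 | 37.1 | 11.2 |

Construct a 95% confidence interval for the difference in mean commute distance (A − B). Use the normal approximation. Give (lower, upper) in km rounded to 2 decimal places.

Per-group SEs: s₁/√n₁ = 9.2/√64 = 1.1500, s₂/√n₂ = 11.2/√93 = 1.1614.
Unpooled SE of the difference: √(1.3225 + 1.34884996) = 1.6344.
Margin of error = z* · SE = 1.960 × 1.6344 = 3.2034.
x̄₁ − x̄₂ = 28.3 − 37.1 = -8.8000.
CI: -8.8000 ± 3.2034 = (-12.00, -5.60).

(-12.00, -5.60)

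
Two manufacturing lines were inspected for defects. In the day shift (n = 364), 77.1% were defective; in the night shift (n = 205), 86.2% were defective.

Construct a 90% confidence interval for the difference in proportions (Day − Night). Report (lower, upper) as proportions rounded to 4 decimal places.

The two standard errors are √(0.7710×0.2290/364) = 0.02202 and √(0.8620×0.1380/205) = 0.02409.
Because the samples are independent, SE_diff = √(0.02202² + 0.02409²) = 0.03264.
Using z* = 1.645 for 90%, ME = 1.645 × 0.03264 = 0.05369.
p̂₁ − p̂₂ = -0.0910; interval -0.0910 ± 0.05369 gives (-0.1447, -0.0373).

(-0.1447, -0.0373)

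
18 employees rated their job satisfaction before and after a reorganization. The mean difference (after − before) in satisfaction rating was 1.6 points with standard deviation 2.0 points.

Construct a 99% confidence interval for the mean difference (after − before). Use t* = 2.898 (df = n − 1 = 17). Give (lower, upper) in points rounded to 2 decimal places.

This is a matched-pairs design, so SE = s_d/√n = 2.0/√18 = 0.4714.
Margin = 2.898 × 0.4714 = 1.3661; the interval is 1.6 ± 1.3661 = (0.23, 2.97).

(0.23, 2.97)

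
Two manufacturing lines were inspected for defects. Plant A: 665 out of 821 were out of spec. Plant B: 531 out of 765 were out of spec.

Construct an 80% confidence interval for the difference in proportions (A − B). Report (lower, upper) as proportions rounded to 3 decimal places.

(0.088, 0.144)

p̂₁ = 665/821 = 0.8100 and p̂₂ = 531/765 = 0.6941.
SE₁ = √(p̂₁(1−p̂₁)/n₁) = √(0.8100·0.1900/821) = 0.01369; SE₂ = √(0.6941·0.3059/765) = 0.01666.
Independent samples: SE of the difference = √(SE₁² + SE₂²) = √(0.0001874161 + 0.0002775556) = 0.02156.
z* for 80% confidence is 1.282, so the margin of error is 1.282 × 0.02156 = 0.02764.
Point estimate p̂₁ − p̂₂ = 0.8100 − 0.6941 = 0.1159.
0.1159 ± 0.02764 → (0.088, 0.144).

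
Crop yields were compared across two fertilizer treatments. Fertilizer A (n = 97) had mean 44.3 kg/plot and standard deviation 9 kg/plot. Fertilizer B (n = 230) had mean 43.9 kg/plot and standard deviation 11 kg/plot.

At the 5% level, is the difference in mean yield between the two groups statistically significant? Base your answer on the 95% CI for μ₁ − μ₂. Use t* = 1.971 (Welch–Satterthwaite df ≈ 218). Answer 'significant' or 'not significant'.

Standard errors of each mean: 9/√97 = 0.9138 and 11/√230 = 0.7253.
SE(x̄₁ − x̄₂) = √(0.9138² + 0.7253²) = 1.1667 for independent samples with unequal variances.
With t* = 1.971, the margin is 1.971 × 1.1667 = 2.2996.
x̄₁ − x̄₂ = 44.3 − 43.9 = 0.4000; the interval is 0.4000 ± 2.2996 = (-1.8996, 2.6996).
The interval (-1.8996, 2.6996) contains 0, so the difference is not significant.

not significant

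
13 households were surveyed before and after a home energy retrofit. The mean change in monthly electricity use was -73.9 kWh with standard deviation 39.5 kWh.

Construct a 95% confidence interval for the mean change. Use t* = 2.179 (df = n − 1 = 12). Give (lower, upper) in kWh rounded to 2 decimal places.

(-97.77, -50.03)

This is a matched-pairs design, so SE = s_d/√n = 39.5/√13 = 10.9553.
Margin = 2.179 × 10.9553 = 23.8716; the interval is -73.9 ± 23.8716 = (-97.77, -50.03).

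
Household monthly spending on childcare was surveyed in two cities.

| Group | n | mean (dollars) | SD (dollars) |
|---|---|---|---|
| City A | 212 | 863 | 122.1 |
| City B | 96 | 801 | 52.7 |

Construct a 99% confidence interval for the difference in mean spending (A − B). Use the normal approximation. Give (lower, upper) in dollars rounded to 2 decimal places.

Per-group SEs: s₁/√n₁ = 122.1/√212 = 8.3859, s₂/√n₂ = 52.7/√96 = 5.3787.
Unpooled SE of the difference: √(70.32331881 + 28.93041369) = 9.9626.
Margin of error = z* · SE = 2.576 × 9.9626 = 25.6637.
x̄₁ − x̄₂ = 863 − 801 = 62.0000.
CI: 62.0000 ± 25.6637 = (36.34, 87.66).

(36.34, 87.66)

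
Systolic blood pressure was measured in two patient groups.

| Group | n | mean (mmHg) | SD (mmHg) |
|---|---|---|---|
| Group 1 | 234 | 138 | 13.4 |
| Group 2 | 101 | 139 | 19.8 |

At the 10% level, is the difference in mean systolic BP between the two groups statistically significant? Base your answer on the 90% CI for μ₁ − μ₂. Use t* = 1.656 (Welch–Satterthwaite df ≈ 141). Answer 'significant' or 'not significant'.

not significant

Per-group SEs: s₁/√n₁ = 13.4/√234 = 0.8760, s₂/√n₂ = 19.8/√101 = 1.9702.
Unpooled SE of the difference: √(0.767376 + 3.88168804) = 2.1562.
Margin of error = t* · SE = 1.656 × 2.1562 = 3.5707.
x̄₁ − x̄₂ = 138 − 139 = -1.0000.
CI: -1.0000 ± 3.5707 = (-4.5707, 2.5707).
The interval (-4.5707, 2.5707) contains 0, so the difference is not significant.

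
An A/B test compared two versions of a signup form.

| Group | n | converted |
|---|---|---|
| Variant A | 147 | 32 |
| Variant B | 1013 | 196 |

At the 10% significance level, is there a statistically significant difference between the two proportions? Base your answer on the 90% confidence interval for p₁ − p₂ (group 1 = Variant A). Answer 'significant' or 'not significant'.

First, p̂₁ = 32/147 = 0.2177; p̂₂ = 196/1013 = 0.1935.
The two standard errors are √(0.2177×0.7823/147) = 0.03404 and √(0.1935×0.8065/1013) = 0.01241.
Because the samples are independent, SE_diff = √(0.03404² + 0.01241²) = 0.03623.
Using z* = 1.645 for 90%, ME = 1.645 × 0.03623 = 0.05960.
p̂₁ − p̂₂ = 0.0242; interval 0.0242 ± 0.05960 gives (-0.03540, 0.08380).
The interval (-0.03540, 0.08380) contains 0, so the difference is not significant.

not significant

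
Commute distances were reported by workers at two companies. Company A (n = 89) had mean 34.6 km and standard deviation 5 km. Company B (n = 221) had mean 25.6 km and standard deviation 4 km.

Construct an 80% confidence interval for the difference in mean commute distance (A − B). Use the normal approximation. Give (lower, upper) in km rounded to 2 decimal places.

(8.24, 9.76)

Standard errors of each mean: 5/√89 = 0.5300 and 4/√221 = 0.2691.
SE(x̄₁ − x̄₂) = √(0.5300² + 0.2691²) = 0.5944 for independent samples with unequal variances.
With z* = 1.282, the margin is 1.282 × 0.5944 = 0.7620.
x̄₁ − x̄₂ = 34.6 − 25.6 = 9.0000; the interval is 9.0000 ± 0.7620 = (8.24, 9.76).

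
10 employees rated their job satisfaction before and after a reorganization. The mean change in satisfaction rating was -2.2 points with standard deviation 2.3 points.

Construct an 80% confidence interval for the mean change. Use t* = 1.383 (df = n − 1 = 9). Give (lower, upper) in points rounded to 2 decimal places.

This is a matched-pairs design, so SE = s_d/√n = 2.3/√10 = 0.7273.
Margin = 1.383 × 0.7273 = 1.0059; the interval is -2.2 ± 1.0059 = (-3.21, -1.19).

(-3.21, -1.19)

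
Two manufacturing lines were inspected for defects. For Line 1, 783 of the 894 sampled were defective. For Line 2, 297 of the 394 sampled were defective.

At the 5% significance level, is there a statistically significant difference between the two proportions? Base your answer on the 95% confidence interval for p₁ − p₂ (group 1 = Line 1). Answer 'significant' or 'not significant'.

First, p̂₁ = 783/894 = 0.8758; p̂₂ = 297/394 = 0.7538.
The two standard errors are √(0.8758×0.1242/894) = 0.01103 and √(0.7538×0.2462/394) = 0.02170.
Because the samples are independent, SE_diff = √(0.01103² + 0.02170²) = 0.02434.
Using z* = 1.960 for 95%, ME = 1.960 × 0.02434 = 0.04771.
p̂₁ − p̂₂ = 0.1220; interval 0.1220 ± 0.04771 gives (0.07429, 0.16971).
The interval (0.07429, 0.16971) does not contain 0, so the difference is significant.

significant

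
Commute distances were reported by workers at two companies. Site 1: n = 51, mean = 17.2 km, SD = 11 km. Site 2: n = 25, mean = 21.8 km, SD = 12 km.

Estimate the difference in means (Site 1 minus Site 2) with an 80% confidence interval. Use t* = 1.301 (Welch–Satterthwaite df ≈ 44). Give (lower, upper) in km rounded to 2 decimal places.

SE₁ = s₁/√n₁ = 11/√51 = 1.5403; SE₂ = 12/√25 = 2.4000.
Independent samples, unequal variances: SE_diff = √(SE₁² + SE₂²) = √(2.37252409 + 5.76) = 2.8518.
t* = 1.301, so margin of error = 1.301 × 2.8518 = 3.7102.
Difference in means = 17.2 − 21.8 = -4.6000.
-4.6000 ± 3.7102 → (-8.31, -0.89).

(-8.31, -0.89)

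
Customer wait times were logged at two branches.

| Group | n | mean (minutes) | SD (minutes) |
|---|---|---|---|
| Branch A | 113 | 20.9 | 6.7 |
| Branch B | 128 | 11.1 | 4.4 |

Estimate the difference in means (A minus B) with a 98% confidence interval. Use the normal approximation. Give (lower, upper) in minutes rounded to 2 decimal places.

(8.08, 11.52)

Standard errors of each mean: 6.7/√113 = 0.6303 and 4.4/√128 = 0.3889.
SE(x̄₁ − x̄₂) = √(0.6303² + 0.3889²) = 0.7406 for independent samples with unequal variances.
With z* = 2.326, the margin is 2.326 × 0.7406 = 1.7226.
x̄₁ − x̄₂ = 20.9 − 11.1 = 9.8000; the interval is 9.8000 ± 1.7226 = (8.08, 11.52).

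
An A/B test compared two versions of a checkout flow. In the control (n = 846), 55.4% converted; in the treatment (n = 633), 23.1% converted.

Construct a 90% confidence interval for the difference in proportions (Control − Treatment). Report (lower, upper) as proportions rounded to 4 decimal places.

(0.2836, 0.3624)

Each SE is √(p̂(1−p̂)/n): √(0.5540·0.4460/846) = 0.01709 and √(0.2310·0.7690/633) = 0.01675.
SE(p̂₁ − p̂₂) = √(SE₁² + SE₂²) = √(0.0002920681 + 0.0002805625) = 0.02393, since the two samples are independent.
At 90% confidence z* = 1.645; margin = 1.645 × 0.02393 = 0.03936.
The difference is 0.5540 − 0.2310 = 0.3230, so the interval is 0.3230 ± 0.03936 = (0.2836, 0.3624).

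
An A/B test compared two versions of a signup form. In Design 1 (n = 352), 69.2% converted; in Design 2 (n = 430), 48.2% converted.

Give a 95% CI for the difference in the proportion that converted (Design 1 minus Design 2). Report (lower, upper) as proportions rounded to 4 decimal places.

(0.1425, 0.2775)

SE₁ = √(p̂₁(1−p̂₁)/n₁) = √(0.6920·0.3080/352) = 0.02461; SE₂ = √(0.4820·0.5180/430) = 0.02410.
Independent samples: SE of the difference = √(SE₁² + SE₂²) = √(0.0006056521 + 0.00058081) = 0.03445.
z* for 95% confidence is 1.960, so the margin of error is 1.960 × 0.03445 = 0.06752.
Point estimate p̂₁ − p̂₂ = 0.6920 − 0.4820 = 0.2100.
0.2100 ± 0.06752 → (0.1425, 0.2775).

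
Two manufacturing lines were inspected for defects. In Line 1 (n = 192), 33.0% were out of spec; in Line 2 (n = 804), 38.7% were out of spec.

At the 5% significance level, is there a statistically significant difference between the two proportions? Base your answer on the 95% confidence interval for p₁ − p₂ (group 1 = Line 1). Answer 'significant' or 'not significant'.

not significant

Each SE is √(p̂(1−p̂)/n): √(0.3300·0.6700/192) = 0.03393 and √(0.3870·0.6130/804) = 0.01718.
SE(p̂₁ − p̂₂) = √(SE₁² + SE₂²) = √(0.0011512449 + 0.0002951524) = 0.03803, since the two samples are independent.
At 95% confidence z* = 1.960; margin = 1.960 × 0.03803 = 0.07454.
The difference is 0.3300 − 0.3870 = -0.0570, so the interval is -0.0570 ± 0.07454 = (-0.13154, 0.01754).
The interval (-0.13154, 0.01754) contains 0, so the difference is not significant.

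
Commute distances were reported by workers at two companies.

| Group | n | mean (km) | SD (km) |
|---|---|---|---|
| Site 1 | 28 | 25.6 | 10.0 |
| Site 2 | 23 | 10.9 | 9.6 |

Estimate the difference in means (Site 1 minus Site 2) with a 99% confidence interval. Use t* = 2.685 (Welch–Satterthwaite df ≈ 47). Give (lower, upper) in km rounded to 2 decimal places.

SE₁ = s₁/√n₁ = 10.0/√28 = 1.8898; SE₂ = 9.6/√23 = 2.0017.
Independent samples, unequal variances: SE_diff = √(SE₁² + SE₂²) = √(3.57134404 + 4.00680289) = 2.7528.
t* = 2.685, so margin of error = 2.685 × 2.7528 = 7.3913.
Difference in means = 25.6 − 10.9 = 14.7000.
14.7000 ± 7.3913 → (7.31, 22.09).

(7.31, 22.09)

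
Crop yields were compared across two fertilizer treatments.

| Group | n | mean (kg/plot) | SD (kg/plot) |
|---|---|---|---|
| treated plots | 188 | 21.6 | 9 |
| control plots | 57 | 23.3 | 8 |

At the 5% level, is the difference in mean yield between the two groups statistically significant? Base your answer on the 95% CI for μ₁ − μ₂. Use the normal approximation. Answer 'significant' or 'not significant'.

Standard errors of each mean: 9/√188 = 0.6564 and 8/√57 = 1.0596.
SE(x̄₁ − x̄₂) = √(0.6564² + 1.0596²) = 1.2464 for independent samples with unequal variances.
With z* = 1.960, the margin is 1.960 × 1.2464 = 2.4429.
x̄₁ − x̄₂ = 21.6 − 23.3 = -1.7000; the interval is -1.7000 ± 2.4429 = (-4.1429, 0.7429).
The interval (-4.1429, 0.7429) contains 0, so the difference is not significant.

not significant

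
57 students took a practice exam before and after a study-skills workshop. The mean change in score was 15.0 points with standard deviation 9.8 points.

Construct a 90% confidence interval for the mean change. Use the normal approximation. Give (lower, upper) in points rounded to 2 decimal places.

Paired design: SE = s_d/√n = 9.8/√57 = 1.2980.
z* = 1.645; margin of error = 1.645 × 1.2980 = 2.1352.
15.0 ± 2.1352 → (12.86, 17.14).

(12.86, 17.14)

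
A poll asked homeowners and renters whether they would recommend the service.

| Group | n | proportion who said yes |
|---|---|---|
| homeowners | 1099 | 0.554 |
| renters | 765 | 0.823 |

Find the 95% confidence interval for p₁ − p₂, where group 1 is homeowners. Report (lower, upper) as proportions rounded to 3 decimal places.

(-0.309, -0.229)

Each SE is √(p̂(1−p̂)/n): √(0.5540·0.4460/1099) = 0.01499 and √(0.8230·0.1770/765) = 0.01380.
SE(p̂₁ − p̂₂) = √(SE₁² + SE₂²) = √(0.0002247001 + 0.00019044) = 0.02037, since the two samples are independent.
At 95% confidence z* = 1.960; margin = 1.960 × 0.02037 = 0.03993.
The difference is 0.5540 − 0.8230 = -0.2690, so the interval is -0.2690 ± 0.03993 = (-0.309, -0.229).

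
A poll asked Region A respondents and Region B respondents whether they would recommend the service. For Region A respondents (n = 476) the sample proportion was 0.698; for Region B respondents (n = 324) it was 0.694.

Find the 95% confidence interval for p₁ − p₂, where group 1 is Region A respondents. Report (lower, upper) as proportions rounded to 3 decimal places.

(-0.061, 0.069)

Each SE is √(p̂(1−p̂)/n): √(0.6980·0.3020/476) = 0.02104 and √(0.6940·0.3060/324) = 0.02560.
SE(p̂₁ − p̂₂) = √(SE₁² + SE₂²) = √(0.0004426816 + 0.00065536) = 0.03314, since the two samples are independent.
At 95% confidence z* = 1.960; margin = 1.960 × 0.03314 = 0.06495.
The difference is 0.6980 − 0.6940 = 0.0040, so the interval is 0.0040 ± 0.06495 = (-0.061, 0.069).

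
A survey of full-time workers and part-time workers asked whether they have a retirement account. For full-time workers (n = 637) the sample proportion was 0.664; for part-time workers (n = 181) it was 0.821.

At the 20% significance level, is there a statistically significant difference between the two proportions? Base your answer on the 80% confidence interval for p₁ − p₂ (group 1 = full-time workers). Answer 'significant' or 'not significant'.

significant

SE₁ = √(p̂₁(1−p̂₁)/n₁) = √(0.6640·0.3360/637) = 0.01871; SE₂ = √(0.8210·0.1790/181) = 0.02849.
Independent samples: SE of the difference = √(SE₁² + SE₂²) = √(0.0003500641 + 0.0008116801) = 0.03408.
z* for 80% confidence is 1.282, so the margin of error is 1.282 × 0.03408 = 0.04369.
Point estimate p̂₁ − p̂₂ = 0.6640 − 0.8210 = -0.1570.
-0.1570 ± 0.04369 → (-0.20069, -0.11331).
The interval (-0.20069, -0.11331) does not contain 0, so the difference is significant.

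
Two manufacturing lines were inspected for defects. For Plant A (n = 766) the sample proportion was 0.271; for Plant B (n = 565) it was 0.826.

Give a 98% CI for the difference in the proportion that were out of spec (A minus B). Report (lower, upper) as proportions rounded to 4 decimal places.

(-0.6076, -0.5024)

SE₁ = √(p̂₁(1−p̂₁)/n₁) = √(0.2710·0.7290/766) = 0.01606; SE₂ = √(0.8260·0.1740/565) = 0.01595.
Independent samples: SE of the difference = √(SE₁² + SE₂²) = √(0.0002579236 + 0.0002544025) = 0.02263.
z* for 98% confidence is 2.326, so the margin of error is 2.326 × 0.02263 = 0.05264.
Point estimate p̂₁ − p̂₂ = 0.2710 − 0.8260 = -0.5550.
-0.5550 ± 0.05264 → (-0.6076, -0.5024).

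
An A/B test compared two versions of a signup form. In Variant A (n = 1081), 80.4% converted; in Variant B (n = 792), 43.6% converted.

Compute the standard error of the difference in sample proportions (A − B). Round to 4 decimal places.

The two standard errors are √(0.8040×0.1960/1081) = 0.01207 and √(0.4360×0.5640/792) = 0.01762.
Because the samples are independent, SE_diff = √(0.01207² + 0.01762²) = 0.02136.

0.0214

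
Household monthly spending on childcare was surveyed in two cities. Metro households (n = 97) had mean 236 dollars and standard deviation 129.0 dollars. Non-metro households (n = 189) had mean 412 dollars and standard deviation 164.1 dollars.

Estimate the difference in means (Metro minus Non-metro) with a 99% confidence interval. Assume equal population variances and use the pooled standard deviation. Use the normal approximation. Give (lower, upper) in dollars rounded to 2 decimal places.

(-225.27, -126.73)

Pooled variance s_p² = [96·129.0² + 188·164.1²] / (97+189−2) = 23451.2404, so s_p = 153.1380.
SE_diff = s_p·√(1/n₁ + 1/n₂) = 153.1380·√(1/97 + 1/189) = 19.1271.
z* = 2.576; margin = 2.576 × 19.1271 = 49.2714.
Difference = 236 − 412 = -176.0000.
-176.0000 ± 49.2714 → (-225.27, -126.73).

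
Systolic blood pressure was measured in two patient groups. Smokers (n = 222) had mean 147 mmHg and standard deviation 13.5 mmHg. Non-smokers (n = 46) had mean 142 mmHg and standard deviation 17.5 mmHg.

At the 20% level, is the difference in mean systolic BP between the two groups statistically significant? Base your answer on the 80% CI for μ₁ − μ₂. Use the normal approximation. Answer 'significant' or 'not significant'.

Standard errors of each mean: 13.5/√222 = 0.9061 and 17.5/√46 = 2.5802.
SE(x̄₁ − x̄₂) = √(0.9061² + 2.5802²) = 2.7347 for independent samples with unequal variances.
With z* = 1.282, the margin is 1.282 × 2.7347 = 3.5059.
x̄₁ − x̄₂ = 147 − 142 = 5.0000; the interval is 5.0000 ± 3.5059 = (1.4941, 8.5059).
The interval (1.4941, 8.5059) does not contain 0, so the difference is significant.

significant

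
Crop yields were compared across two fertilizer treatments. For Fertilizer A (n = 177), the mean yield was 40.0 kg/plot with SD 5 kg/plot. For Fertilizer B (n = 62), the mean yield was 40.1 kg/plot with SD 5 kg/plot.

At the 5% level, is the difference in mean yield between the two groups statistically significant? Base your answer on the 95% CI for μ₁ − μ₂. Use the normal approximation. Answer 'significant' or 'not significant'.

not significant

SE₁ = s₁/√n₁ = 5/√177 = 0.3758; SE₂ = 5/√62 = 0.6350.
Independent samples, unequal variances: SE_diff = √(SE₁² + SE₂²) = √(0.14122564 + 0.403225) = 0.7379.
z* = 1.960, so margin of error = 1.960 × 0.7379 = 1.4463.
Difference in means = 40.0 − 40.1 = -0.1000.
-0.1000 ± 1.4463 → (-1.5463, 1.3463).
The interval (-1.5463, 1.3463) contains 0, so the difference is not significant.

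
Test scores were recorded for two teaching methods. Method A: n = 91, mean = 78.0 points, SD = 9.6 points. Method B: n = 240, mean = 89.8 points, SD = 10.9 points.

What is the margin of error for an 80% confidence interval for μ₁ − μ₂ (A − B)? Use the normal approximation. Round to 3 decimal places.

Standard errors of each mean: 9.6/√91 = 1.0064 and 10.9/√240 = 0.7036.
SE(x̄₁ − x̄₂) = √(1.0064² + 0.7036²) = 1.2280 for independent samples with unequal variances.
With z* = 1.282, the margin is 1.282 × 1.2280 = 1.5743.

1.574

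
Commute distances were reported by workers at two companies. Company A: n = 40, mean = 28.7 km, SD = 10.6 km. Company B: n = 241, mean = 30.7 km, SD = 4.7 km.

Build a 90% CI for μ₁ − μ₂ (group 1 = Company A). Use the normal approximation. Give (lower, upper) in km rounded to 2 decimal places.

SE₁ = s₁/√n₁ = 10.6/√40 = 1.6760; SE₂ = 4.7/√241 = 0.3028.
Independent samples, unequal variances: SE_diff = √(SE₁² + SE₂²) = √(2.808976 + 0.09168784) = 1.7031.
z* = 1.645, so margin of error = 1.645 × 1.7031 = 2.8016.
Difference in means = 28.7 − 30.7 = -2.0000.
-2.0000 ± 2.8016 → (-4.80, 0.80).

(-4.80, 0.80)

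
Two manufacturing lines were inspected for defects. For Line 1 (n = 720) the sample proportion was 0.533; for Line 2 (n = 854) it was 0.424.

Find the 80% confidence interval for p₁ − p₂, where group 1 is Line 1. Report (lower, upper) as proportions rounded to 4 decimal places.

Each SE is √(p̂(1−p̂)/n): √(0.5330·0.4670/720) = 0.01859 and √(0.4240·0.5760/854) = 0.01691.
SE(p̂₁ − p̂₂) = √(SE₁² + SE₂²) = √(0.0003455881 + 0.0002859481) = 0.02513, since the two samples are independent.
At 80% confidence z* = 1.282; margin = 1.282 × 0.02513 = 0.03222.
The difference is 0.5330 − 0.4240 = 0.1090, so the interval is 0.1090 ± 0.03222 = (0.0768, 0.1412).

(0.0768, 0.1412)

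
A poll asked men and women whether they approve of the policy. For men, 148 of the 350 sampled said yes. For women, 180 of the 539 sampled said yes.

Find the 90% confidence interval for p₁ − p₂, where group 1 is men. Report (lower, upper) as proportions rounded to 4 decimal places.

(0.0341, 0.1437)

First, p̂₁ = 148/350 = 0.4229; p̂₂ = 180/539 = 0.3340.
The two standard errors are √(0.4229×0.5771/350) = 0.02641 and √(0.3340×0.6660/539) = 0.02031.
Because the samples are independent, SE_diff = √(0.02641² + 0.02031²) = 0.03332.
Using z* = 1.645 for 90%, ME = 1.645 × 0.03332 = 0.05481.
p̂₁ − p̂₂ = 0.0889; interval 0.0889 ± 0.05481 gives (0.0341, 0.1437).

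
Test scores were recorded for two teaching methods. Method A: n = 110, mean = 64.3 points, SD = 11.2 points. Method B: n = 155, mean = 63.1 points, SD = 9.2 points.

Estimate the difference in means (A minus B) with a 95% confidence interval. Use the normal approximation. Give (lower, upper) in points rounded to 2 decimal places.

(-1.35, 3.75)

Per-group SEs: s₁/√n₁ = 11.2/√110 = 1.0679, s₂/√n₂ = 9.2/√155 = 0.7390.
Unpooled SE of the difference: √(1.14041041 + 0.546121) = 1.2987.
Margin of error = z* · SE = 1.960 × 1.2987 = 2.5455.
x̄₁ − x̄₂ = 64.3 − 63.1 = 1.2000.
CI: 1.2000 ± 2.5455 = (-1.35, 3.75).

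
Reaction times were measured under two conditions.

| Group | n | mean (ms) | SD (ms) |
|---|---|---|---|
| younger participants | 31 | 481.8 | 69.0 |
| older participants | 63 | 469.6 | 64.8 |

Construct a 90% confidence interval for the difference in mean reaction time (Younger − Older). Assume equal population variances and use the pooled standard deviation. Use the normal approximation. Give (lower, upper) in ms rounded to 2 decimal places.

(-11.69, 36.09)

Pooled variance s_p² = [30·69.0² + 62·64.8²] / (31+63−2) = 4382.2878, so s_p = 66.1989.
SE_diff = s_p·√(1/n₁ + 1/n₂) = 66.1989·√(1/31 + 1/63) = 14.5232.
z* = 1.645; margin = 1.645 × 14.5232 = 23.8907.
Difference = 481.8 − 469.6 = 12.2000.
12.2000 ± 23.8907 → (-11.69, 36.09).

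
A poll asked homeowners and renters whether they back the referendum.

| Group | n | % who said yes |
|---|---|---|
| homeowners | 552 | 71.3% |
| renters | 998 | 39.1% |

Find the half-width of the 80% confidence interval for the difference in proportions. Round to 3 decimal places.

0.032

The two standard errors are √(0.7130×0.2870/552) = 0.01925 and √(0.3910×0.6090/998) = 0.01545.
Because the samples are independent, SE_diff = √(0.01925² + 0.01545²) = 0.02468.
Using z* = 1.282 for 80%, ME = 1.282 × 0.02468 = 0.03164.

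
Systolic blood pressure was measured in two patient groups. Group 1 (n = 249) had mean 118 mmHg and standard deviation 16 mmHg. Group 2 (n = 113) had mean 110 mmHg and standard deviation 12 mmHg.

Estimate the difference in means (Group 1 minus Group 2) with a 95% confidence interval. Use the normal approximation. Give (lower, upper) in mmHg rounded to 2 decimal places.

SE₁ = s₁/√n₁ = 16/√249 = 1.0140; SE₂ = 12/√113 = 1.1289.
Independent samples, unequal variances: SE_diff = √(SE₁² + SE₂²) = √(1.028196 + 1.27441521) = 1.5174.
z* = 1.960, so margin of error = 1.960 × 1.5174 = 2.9741.
Difference in means = 118 − 110 = 8.0000.
8.0000 ± 2.9741 → (5.03, 10.97).

(5.03, 10.97)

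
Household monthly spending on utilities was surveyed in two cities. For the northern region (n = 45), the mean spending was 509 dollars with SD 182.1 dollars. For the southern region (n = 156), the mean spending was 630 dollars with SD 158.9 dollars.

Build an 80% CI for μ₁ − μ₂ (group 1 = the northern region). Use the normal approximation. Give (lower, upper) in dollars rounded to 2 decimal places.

Per-group SEs: s₁/√n₁ = 182.1/√45 = 27.1459, s₂/√n₂ = 158.9/√156 = 12.7222.
Unpooled SE of the difference: √(736.89988681 + 161.85437284) = 29.9792.
Margin of error = z* · SE = 1.282 × 29.9792 = 38.4333.
x̄₁ − x̄₂ = 509 − 630 = -121.0000.
CI: -121.0000 ± 38.4333 = (-159.43, -82.57).

(-159.43, -82.57)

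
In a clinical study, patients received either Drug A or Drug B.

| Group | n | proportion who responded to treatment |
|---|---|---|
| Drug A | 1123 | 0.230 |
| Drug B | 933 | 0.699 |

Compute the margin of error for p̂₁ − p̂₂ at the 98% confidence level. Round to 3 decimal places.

0.046

The two standard errors are √(0.2300×0.7700/1123) = 0.01256 and √(0.6990×0.3010/933) = 0.01502.
Because the samples are independent, SE_diff = √(0.01256² + 0.01502²) = 0.01958.
Using z* = 2.326 for 98%, ME = 2.326 × 0.01958 = 0.04554.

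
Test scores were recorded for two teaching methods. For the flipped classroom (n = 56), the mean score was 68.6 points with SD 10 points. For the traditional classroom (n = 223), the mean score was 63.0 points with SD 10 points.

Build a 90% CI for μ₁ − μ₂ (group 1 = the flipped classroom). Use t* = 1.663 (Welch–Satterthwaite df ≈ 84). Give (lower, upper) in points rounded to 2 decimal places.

(3.11, 8.09)

Per-group SEs: s₁/√n₁ = 10/√56 = 1.3363, s₂/√n₂ = 10/√223 = 0.6696.
Unpooled SE of the difference: √(1.78569769 + 0.44836416) = 1.4947.
Margin of error = t* · SE = 1.663 × 1.4947 = 2.4857.
x̄₁ − x̄₂ = 68.6 − 63.0 = 5.6000.
CI: 5.6000 ± 2.4857 = (3.11, 8.09).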